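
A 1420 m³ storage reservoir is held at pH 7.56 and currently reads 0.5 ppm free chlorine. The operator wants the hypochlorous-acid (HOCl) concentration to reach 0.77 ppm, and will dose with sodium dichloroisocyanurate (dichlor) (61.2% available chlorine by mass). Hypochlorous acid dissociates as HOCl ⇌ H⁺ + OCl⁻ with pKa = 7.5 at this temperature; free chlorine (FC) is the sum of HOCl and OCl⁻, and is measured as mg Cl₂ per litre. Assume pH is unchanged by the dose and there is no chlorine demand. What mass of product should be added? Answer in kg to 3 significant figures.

2.68 kg

Volume: 1420 m³ = 1,420,000 L.
[OCl⁻]/[HOCl] = 10^(pH − pKa) = 10^(7.56 − 7.5) = 1.148; fraction as HOCl = 1/(1 + 1.148) = 0.4655.
Free chlorine required for 0.77 ppm HOCl: 0.77 / 0.4655 = 1.654 ppm.
FC to add: 1.654 − 0.5 = 1.154 mg/L as Cl₂.
Cl₂ equivalent: 1.154 mg/L × 1,420,000 L = 1639 g.
Product at 61.2% available Cl: 1639 / 0.612 = 2678 g.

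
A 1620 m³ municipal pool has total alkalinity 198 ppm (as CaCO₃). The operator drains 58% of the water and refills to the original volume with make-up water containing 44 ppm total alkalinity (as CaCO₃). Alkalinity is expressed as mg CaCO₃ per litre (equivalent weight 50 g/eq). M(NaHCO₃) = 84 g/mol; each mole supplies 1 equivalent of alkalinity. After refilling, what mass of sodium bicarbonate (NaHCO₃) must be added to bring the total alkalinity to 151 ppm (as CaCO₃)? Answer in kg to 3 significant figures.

115 kg

Volume: 1620 m³ = 1,620,000 L.
After draining 58% and refilling: 198 × 0.42 + 44 × 0.58 = 108.68 ppm.
Deficit to target: 151 − 108.68 = 42.32 mg/L.
As CaCO₃: 42.32 mg/L × 1,620,000 L = 68,560 g; ÷ 50 g/eq ÷ 1 = 1371 mol NaHCO₃.
Mass: 1371 × 84 = 115,200 g.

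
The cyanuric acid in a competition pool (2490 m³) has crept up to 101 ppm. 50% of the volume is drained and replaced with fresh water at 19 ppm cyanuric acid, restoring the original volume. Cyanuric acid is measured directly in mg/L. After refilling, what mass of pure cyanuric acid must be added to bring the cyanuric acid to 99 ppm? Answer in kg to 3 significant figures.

97.1 kg

Volume: 2490 m³ = 2,490,000 L.
After draining 50% and refilling: 101 × 0.50 + 19 × 0.50 = 60 ppm.
Deficit to target: 99 − 60 = 39 mg/L.
Mass: 39 mg/L × 2,490,000 L = 97,110 g cyanuric acid.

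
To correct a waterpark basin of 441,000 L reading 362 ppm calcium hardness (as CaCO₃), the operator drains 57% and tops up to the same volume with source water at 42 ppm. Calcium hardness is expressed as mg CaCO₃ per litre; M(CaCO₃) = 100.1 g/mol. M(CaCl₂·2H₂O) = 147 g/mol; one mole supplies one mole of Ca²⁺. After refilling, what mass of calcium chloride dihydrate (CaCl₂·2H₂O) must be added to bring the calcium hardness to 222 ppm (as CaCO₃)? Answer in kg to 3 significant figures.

27.5 kg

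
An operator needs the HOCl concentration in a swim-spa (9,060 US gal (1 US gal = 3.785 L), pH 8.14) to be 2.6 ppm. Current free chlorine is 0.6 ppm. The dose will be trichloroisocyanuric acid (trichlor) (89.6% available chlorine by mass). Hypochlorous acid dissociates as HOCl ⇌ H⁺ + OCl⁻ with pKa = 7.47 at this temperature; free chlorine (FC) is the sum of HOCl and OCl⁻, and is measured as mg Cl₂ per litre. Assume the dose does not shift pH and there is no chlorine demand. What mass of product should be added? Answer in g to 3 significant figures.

Volume: 9,060 US gal × 3.785 L/gal = 34,292 L.
[OCl⁻]/[HOCl] = 10^(pH − pKa) = 10^(8.14 − 7.47) = 4.677; fraction as HOCl = 1/(1 + 4.677) = 0.1761.
Free chlorine required for 2.6 ppm HOCl: 2.6 / 0.1761 = 14.76 ppm.
FC to add: 14.76 − 0.6 = 14.16 mg/L as Cl₂.
Cl₂ equivalent: 14.16 mg/L × 34,292 L = 485.6 g.
Product at 89.6% available Cl: 485.6 / 0.896 = 542 g.

542 g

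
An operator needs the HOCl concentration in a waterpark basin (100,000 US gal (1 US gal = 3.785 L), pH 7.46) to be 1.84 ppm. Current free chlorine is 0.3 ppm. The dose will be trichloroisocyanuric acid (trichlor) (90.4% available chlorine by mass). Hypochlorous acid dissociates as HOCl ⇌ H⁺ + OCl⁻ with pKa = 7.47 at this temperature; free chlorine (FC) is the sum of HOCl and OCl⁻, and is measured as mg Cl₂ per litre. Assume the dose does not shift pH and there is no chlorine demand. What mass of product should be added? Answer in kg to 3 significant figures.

1.40 kg

Volume: 100,000 US gal × 3.785 L/gal = 378,500 L.
[OCl⁻]/[HOCl] = 10^(pH − pKa) = 10^(7.46 − 7.47) = 0.9772; fraction as HOCl = 1/(1 + 0.9772) = 0.5058.
Free chlorine required for 1.84 ppm HOCl: 1.84 / 0.5058 = 3.638 ppm.
FC to add: 3.638 − 0.3 = 3.338 mg/L as Cl₂.
Cl₂ equivalent: 3.338 mg/L × 378,500 L = 1263 g.
Product at 90.4% available Cl: 1263 / 0.904 = 1398 g.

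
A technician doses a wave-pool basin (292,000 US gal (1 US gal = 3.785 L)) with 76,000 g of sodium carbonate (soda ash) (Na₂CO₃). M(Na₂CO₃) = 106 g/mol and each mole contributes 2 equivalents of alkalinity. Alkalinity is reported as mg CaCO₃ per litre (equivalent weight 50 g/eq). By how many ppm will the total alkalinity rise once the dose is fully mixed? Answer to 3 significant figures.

64.9 ppm

Volume: 292,000 US gal × 3.785 L/gal = 1,105,220 L.
Moles of Na₂CO₃: 76,000 g ÷ 106 g/mol = 717 mol → 1434 eq of alkalinity.
As CaCO₃: 1434 eq × 50 g/eq = 71,700 g.
Rise: 71,700 g / 1,105,220 L × 1000 = 64.87 mg/L.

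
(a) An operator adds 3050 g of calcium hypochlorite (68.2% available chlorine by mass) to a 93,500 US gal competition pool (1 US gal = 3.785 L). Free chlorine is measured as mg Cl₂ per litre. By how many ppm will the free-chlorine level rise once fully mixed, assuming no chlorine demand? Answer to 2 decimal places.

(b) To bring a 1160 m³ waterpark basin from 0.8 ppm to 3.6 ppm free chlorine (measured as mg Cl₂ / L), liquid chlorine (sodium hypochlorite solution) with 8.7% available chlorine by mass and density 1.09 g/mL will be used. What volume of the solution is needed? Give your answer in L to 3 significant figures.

(a) 5.88 ppm; (b) 34.3 L

(a) Volume: 93,500 US gal × 3.785 L/gal = 353,898 L.
(a) Available chlorine delivered: 3050 g × 0.682 = 2080 g as Cl₂.
(a) Concentration rise: 2080 g / 353,898 L = 5.878 mg/L = 5.88 ppm.

(b) Volume: 1160 m³ = 1,160,000 L.
(b) Chlorine deficit: 3.6 − 0.8 = 2.8 ppm = 2.8 mg/L as Cl₂.
(b) Cl₂ equivalent needed: 2.8 mg/L × 1,160,000 L = 3,248,000 mg = 3248 g.
(b) Product at 8.7% available chlorine: 3248 / 0.087 = 37,330 g.
(b) Volume at density 1.09 g/mL: 37,330 g ÷ 1.09 g/mL = 34,250 mL.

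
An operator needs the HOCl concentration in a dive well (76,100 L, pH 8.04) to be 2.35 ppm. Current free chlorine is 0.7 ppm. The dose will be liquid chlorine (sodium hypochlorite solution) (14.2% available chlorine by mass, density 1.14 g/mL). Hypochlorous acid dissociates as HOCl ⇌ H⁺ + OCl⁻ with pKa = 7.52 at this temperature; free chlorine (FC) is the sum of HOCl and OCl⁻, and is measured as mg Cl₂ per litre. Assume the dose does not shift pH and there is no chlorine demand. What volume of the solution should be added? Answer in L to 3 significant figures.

4.43 L

[OCl⁻]/[HOCl] = 10^(pH − pKa) = 10^(8.04 − 7.52) = 3.311; fraction as HOCl = 1/(1 + 3.311) = 0.2319.
Free chlorine required for 2.35 ppm HOCl: 2.35 / 0.2319 = 10.13 ppm.
FC to add: 10.13 − 0.7 = 9.432 mg/L as Cl₂.
Cl₂ equivalent: 9.432 mg/L × 76,100 L = 717.7 g.
Product at 14.2% available Cl: 717.7 / 0.142 = 5055 g.
Volume: 5055 g ÷ 1.14 g/mL = 4434 mL.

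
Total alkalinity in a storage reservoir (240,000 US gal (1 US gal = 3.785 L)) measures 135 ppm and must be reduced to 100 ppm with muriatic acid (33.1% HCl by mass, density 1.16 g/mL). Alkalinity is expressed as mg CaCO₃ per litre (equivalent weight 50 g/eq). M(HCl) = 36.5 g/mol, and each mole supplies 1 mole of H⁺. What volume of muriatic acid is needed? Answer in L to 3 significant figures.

Volume: 240,000 US gal × 3.785 L/gal = 908,400 L.
Alkalinity to neutralize: (135 − 100) = 35 mg/L as CaCO₃ × 908,400 L = 31,790 g as CaCO₃.
Equivalents of H⁺ required: 31,790 ÷ 50 g/eq = 635.9 eq = 635.9 mol HCl.
Mass of HCl: 635.9 × 36.5 = 23,210 g.
Mass of 33.1% solution: 23,210 / 0.331 = 70,120 g.
Volume: 70,120 g ÷ 1.16 g/mL = 60,450 mL.

60.4 L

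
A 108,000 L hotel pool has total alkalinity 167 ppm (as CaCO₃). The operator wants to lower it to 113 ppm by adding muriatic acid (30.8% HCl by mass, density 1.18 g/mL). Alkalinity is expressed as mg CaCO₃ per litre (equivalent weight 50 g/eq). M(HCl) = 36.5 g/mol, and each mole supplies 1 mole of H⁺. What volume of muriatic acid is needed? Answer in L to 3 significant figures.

11.7 L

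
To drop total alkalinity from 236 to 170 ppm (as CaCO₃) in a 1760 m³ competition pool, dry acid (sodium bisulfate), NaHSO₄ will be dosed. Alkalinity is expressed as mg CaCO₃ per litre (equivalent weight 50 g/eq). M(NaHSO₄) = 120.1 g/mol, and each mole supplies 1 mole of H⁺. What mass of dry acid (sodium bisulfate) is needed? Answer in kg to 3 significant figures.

279 kg

Volume: 1760 m³ = 1,760,000 L.
Alkalinity to neutralize: (236 − 170) = 66 mg/L as CaCO₃ × 1,760,000 L = 116,200 g as CaCO₃.
Equivalents of H⁺ required: 116,200 ÷ 50 g/eq = 2323 eq = 2323 mol NaHSO₄.
Mass of NaHSO₄: 2323 × 120.1 = 279,000 g.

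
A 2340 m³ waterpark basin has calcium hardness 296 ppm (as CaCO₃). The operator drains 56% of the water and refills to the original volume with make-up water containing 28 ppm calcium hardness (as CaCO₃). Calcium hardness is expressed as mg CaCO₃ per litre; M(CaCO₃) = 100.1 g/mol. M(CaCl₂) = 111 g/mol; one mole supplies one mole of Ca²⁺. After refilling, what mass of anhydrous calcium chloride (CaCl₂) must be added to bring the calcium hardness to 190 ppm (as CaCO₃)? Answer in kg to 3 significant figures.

Volume: 2340 m³ = 2,340,000 L.
After draining 56% and refilling: 296 × 0.44 + 28 × 0.56 = 145.92 ppm.
Deficit to target: 190 − 145.92 = 44.08 mg/L.
As CaCO₃: 44.08 mg/L × 2,340,000 L = 103,100 g; ÷ 100.1 = 1030 mol Ca²⁺.
Mass: 1030 × 111 = 114,400 g.

114 kg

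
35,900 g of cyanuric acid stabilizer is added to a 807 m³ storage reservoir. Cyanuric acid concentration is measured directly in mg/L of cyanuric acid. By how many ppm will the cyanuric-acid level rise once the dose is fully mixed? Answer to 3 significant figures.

Volume: 807 m³ = 807,000 L.
Rise: 35,900 g / 807,000 L × 1000 = 44.49 mg/L.

44.5 ppm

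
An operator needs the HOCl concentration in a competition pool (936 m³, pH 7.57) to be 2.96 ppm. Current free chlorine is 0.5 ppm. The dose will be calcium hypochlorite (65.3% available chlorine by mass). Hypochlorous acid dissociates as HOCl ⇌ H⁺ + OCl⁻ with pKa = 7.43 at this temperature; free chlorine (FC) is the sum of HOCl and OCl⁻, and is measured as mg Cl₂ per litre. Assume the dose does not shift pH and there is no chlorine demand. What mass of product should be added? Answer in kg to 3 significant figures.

9.38 kg

Volume: 936 m³ = 936,000 L.
[OCl⁻]/[HOCl] = 10^(pH − pKa) = 10^(7.57 − 7.43) = 1.38; fraction as HOCl = 1/(1 + 1.38) = 0.4201.
Free chlorine required for 2.96 ppm HOCl: 2.96 / 0.4201 = 7.046 ppm.
FC to add: 7.046 − 0.5 = 6.546 mg/L as Cl₂.
Cl₂ equivalent: 6.546 mg/L × 936,000 L = 6127 g.
Product at 65.3% available Cl: 6127 / 0.653 = 9383 g.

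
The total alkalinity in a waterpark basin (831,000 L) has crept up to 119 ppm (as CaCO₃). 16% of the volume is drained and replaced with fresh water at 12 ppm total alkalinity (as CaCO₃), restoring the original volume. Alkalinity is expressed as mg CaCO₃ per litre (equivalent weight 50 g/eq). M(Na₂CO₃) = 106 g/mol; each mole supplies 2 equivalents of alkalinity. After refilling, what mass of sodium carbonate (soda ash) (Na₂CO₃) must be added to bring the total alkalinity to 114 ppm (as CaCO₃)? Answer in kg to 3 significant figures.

10.7 kg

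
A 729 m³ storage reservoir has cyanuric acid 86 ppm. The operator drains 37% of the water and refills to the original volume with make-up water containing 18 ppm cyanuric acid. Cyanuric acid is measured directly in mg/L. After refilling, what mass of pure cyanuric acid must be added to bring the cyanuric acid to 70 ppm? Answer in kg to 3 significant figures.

6.68 kg

Volume: 729 m³ = 729,000 L.
After draining 37% and refilling: 86 × 0.63 + 18 × 0.37 = 60.84 ppm.
Deficit to target: 70 − 60.84 = 9.16 mg/L.
Mass: 9.16 mg/L × 729,000 L = 6678 g cyanuric acid.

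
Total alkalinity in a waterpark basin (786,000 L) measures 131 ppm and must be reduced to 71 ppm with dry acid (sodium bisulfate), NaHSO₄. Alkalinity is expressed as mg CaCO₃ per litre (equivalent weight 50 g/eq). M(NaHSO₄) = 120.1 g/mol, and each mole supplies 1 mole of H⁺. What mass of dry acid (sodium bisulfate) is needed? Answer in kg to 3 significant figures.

113 kg

Alkalinity to neutralize: (131 − 71) = 60 mg/L as CaCO₃ × 786,000 L = 47,160 g as CaCO₃.
Equivalents of H⁺ required: 47,160 ÷ 50 g/eq = 943.2 eq = 943.2 mol NaHSO₄.
Mass of NaHSO₄: 943.2 × 120.1 = 113,300 g.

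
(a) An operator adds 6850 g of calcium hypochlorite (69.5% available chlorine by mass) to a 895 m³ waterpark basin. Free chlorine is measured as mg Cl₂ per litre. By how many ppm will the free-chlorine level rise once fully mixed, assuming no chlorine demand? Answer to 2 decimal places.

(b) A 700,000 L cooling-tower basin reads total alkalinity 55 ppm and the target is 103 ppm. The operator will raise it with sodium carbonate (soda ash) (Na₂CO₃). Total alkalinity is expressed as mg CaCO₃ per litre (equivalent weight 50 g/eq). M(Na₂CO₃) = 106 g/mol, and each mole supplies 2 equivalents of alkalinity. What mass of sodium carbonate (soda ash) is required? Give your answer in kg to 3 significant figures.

(a) Volume: 895 m³ = 895,000 L.
(a) Available chlorine delivered: 6850 g × 0.695 = 4761 g as Cl₂.
(a) Concentration rise: 4761 g / 895,000 L = 5.319 mg/L = 5.32 ppm.

(b) Alkalinity to add: (103 − 55) = 48 mg/L as CaCO₃ × 700,000 L = 33,600 g as CaCO₃.
(b) Equivalents: 33,600 g ÷ 50 g/eq = 672 eq.
(b) Each mole of Na₂CO₃ supplies 2 eq, so 672 / 2 = 336 mol.
(b) Mass: 336 mol × 106 g/mol = 35,620 g.

(a) 5.32 ppm; (b) 35.6 kg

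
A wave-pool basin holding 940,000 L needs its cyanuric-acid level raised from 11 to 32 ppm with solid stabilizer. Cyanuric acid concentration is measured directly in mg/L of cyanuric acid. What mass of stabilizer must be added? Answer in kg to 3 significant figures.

CYA to add: (32 − 11) = 21 mg/L × 940,000 L = 19,740 g cyanuric acid.

19.7 kg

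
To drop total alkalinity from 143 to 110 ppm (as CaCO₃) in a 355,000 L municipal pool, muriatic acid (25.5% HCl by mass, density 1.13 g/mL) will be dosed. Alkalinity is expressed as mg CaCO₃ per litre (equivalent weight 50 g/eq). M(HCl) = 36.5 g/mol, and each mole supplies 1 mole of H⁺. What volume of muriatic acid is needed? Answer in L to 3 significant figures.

Alkalinity to neutralize: (143 − 110) = 33 mg/L as CaCO₃ × 355,000 L = 11,720 g as CaCO₃.
Equivalents of H⁺ required: 11,720 ÷ 50 g/eq = 234.3 eq = 234.3 mol HCl.
Mass of HCl: 234.3 × 36.5 = 8552 g.
Mass of 25.5% solution: 8552 / 0.255 = 33,540 g.
Volume: 33,540 g ÷ 1.13 g/mL = 29,680 mL.

29.7 L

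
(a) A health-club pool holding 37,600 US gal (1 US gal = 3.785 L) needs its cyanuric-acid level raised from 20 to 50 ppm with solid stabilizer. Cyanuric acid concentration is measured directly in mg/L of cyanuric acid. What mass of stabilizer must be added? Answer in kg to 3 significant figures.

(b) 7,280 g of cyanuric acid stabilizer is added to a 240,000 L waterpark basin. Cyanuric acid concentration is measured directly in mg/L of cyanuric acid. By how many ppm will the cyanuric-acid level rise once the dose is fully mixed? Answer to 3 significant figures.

(a) Volume: 37,600 US gal × 3.785 L/gal = 142,316 L.
(a) CYA to add: (50 − 20) = 30 mg/L × 142,316 L = 4269 g cyanuric acid.

(b) Rise: 7,280 g / 240,000 L × 1000 = 30.33 mg/L.

(a) 4.27 kg; (b) 30.3 ppm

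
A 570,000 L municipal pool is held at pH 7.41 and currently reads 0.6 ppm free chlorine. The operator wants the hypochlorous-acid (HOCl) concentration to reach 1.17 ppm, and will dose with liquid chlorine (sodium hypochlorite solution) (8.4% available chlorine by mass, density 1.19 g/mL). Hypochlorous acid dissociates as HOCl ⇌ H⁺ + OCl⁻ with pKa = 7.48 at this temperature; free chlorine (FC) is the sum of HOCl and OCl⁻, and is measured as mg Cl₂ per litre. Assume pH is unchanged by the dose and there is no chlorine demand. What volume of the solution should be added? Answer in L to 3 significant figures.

8.93 L

[OCl⁻]/[HOCl] = 10^(pH − pKa) = 10^(7.41 − 7.48) = 0.8511; fraction as HOCl = 1/(1 + 0.8511) = 0.5402.
Free chlorine required for 1.17 ppm HOCl: 1.17 / 0.5402 = 2.166 ppm.
FC to add: 2.166 − 0.6 = 1.566 mg/L as Cl₂.
Cl₂ equivalent: 1.566 mg/L × 570,000 L = 892.5 g.
Product at 8.4% available Cl: 892.5 / 0.084 = 10,630 g.
Volume: 10,630 g ÷ 1.19 g/mL = 8929 mL.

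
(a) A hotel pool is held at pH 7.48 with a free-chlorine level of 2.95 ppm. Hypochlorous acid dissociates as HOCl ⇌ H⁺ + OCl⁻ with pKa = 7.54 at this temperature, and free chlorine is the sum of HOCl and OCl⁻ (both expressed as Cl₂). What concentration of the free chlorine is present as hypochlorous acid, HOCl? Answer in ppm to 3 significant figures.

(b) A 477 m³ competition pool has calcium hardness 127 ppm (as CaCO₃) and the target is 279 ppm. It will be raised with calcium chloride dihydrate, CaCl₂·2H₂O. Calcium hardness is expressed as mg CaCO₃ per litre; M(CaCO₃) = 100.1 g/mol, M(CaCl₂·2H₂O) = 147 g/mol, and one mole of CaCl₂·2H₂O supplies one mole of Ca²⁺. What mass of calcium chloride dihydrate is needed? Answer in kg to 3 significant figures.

(a) [OCl⁻]/[HOCl] = 10^(pH − pKa) = 10^(7.48 − 7.54) = 10^-0.06 = 0.871.
(a) Fraction as HOCl = 1 / (1 + 0.871) = 0.5345.
(a) HOCl = 0.5345 × 2.95 ppm = 1.577 ppm.

(b) Volume: 477 m³ = 477,000 L.
(b) Hardness to add: (279 − 127) = 152 mg/L as CaCO₃ × 477,000 L = 72,500 g as CaCO₃.
(b) Moles of Ca²⁺ (1 mol Ca²⁺ ≡ 1 mol CaCO₃): 72,500 / 100.1 g/mol = 724.3 mol.
(b) Mass of CaCl₂·2H₂O: 724.3 × 147 = 106,500 g.

(a) 1.58 ppm; (b) 106 kg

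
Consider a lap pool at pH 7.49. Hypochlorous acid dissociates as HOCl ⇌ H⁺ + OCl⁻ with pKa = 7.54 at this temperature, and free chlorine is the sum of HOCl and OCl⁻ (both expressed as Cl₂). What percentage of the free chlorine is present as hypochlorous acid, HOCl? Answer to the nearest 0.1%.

[OCl⁻]/[HOCl] = 10^(pH − pKa) = 10^(7.49 − 7.54) = 10^-0.05 = 0.8913.
Fraction as HOCl = 1 / (1 + 0.8913) = 0.5288.

52.9%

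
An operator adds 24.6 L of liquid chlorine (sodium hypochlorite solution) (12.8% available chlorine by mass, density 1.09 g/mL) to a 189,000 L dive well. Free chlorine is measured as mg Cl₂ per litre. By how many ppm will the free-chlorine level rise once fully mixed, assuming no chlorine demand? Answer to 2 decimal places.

18.16 ppm

Mass of solution: 24.6 L × 1000 mL/L × 1.09 g/mL = 26,810 g.
Available chlorine delivered: 26,810 g × 0.128 = 3432 g as Cl₂.
Concentration rise: 3432 g / 189,000 L = 18.16 mg/L = 18.16 ppm.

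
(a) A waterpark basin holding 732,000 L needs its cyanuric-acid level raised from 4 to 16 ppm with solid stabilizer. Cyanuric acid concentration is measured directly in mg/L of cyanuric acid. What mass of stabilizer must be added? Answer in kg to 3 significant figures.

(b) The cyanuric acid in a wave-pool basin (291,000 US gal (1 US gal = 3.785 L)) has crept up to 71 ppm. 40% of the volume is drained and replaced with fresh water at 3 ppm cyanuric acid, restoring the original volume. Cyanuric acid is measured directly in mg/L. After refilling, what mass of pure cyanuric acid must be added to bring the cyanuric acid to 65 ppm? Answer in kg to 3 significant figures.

(a) 8.78 kg; (b) 23.4 kg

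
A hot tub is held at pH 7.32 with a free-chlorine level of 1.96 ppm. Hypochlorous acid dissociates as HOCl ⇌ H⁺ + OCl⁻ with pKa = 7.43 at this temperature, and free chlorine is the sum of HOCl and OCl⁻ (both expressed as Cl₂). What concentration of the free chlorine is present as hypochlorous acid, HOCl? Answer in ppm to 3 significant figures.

[OCl⁻]/[HOCl] = 10^(pH − pKa) = 10^(7.32 − 7.43) = 10^-0.11 = 0.7762.
Fraction as HOCl = 1 / (1 + 0.7762) = 0.563.
HOCl = 0.563 × 1.96 ppm = 1.103 ppm.

1.10 ppm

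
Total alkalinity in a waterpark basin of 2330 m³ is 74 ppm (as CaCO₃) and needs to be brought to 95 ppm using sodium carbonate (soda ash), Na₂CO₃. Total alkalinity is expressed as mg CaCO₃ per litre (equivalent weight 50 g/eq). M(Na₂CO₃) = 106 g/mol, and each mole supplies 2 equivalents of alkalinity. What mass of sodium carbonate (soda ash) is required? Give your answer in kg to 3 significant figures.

Volume: 2330 m³ = 2,330,000 L.
Alkalinity to add: (95 − 74) = 21 mg/L as CaCO₃ × 2,330,000 L = 48,930 g as CaCO₃.
Equivalents: 48,930 g ÷ 50 g/eq = 978.6 eq.
Each mole of Na₂CO₃ supplies 2 eq, so 978.6 / 2 = 489.3 mol.
Mass: 489.3 mol × 106 g/mol = 51,870 g.

51.9 kg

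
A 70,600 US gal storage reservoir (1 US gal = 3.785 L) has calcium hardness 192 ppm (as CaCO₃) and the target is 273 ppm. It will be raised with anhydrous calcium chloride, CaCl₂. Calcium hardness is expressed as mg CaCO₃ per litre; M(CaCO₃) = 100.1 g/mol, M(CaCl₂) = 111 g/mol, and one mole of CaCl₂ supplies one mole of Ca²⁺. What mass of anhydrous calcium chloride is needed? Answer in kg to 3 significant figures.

Volume: 70,600 US gal × 3.785 L/gal = 267,221 L.
Hardness to add: (273 − 192) = 81 mg/L as CaCO₃ × 267,221 L = 21,640 g as CaCO₃.
Moles of Ca²⁺ (1 mol Ca²⁺ ≡ 1 mol CaCO₃): 21,640 / 100.1 g/mol = 216.2 mol.
Mass of CaCl₂: 216.2 × 111 = 24,000 g.

24.0 kg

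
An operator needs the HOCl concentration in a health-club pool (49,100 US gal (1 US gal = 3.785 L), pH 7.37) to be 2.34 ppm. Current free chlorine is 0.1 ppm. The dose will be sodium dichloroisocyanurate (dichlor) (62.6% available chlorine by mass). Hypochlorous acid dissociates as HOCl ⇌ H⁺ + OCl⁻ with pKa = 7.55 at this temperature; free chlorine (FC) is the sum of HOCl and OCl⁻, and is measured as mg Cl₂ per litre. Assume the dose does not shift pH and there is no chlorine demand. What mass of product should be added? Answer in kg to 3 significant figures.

1.12 kg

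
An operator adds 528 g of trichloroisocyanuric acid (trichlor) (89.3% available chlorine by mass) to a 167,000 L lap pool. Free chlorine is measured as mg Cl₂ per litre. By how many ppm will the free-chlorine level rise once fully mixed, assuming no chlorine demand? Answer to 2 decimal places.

2.82 ppm

Available chlorine delivered: 528 g × 0.893 = 471.5 g as Cl₂.
Concentration rise: 471.5 g / 167,000 L = 2.823 mg/L = 2.82 ppm.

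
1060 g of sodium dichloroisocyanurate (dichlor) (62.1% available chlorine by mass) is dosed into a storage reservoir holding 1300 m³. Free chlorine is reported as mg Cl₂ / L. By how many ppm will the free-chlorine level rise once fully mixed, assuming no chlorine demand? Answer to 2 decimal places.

0.51 ppm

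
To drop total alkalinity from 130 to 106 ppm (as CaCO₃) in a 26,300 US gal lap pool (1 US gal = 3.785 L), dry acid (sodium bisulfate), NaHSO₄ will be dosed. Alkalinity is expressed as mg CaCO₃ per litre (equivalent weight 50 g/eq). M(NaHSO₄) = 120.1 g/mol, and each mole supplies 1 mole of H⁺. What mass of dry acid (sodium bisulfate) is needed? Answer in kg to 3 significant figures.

5.74 kg

Volume: 26,300 US gal × 3.785 L/gal = 99,546 L.
Alkalinity to neutralize: (130 − 106) = 24 mg/L as CaCO₃ × 99,546 L = 2389 g as CaCO₃.
Equivalents of H⁺ required: 2389 ÷ 50 g/eq = 47.78 eq = 47.78 mol NaHSO₄.
Mass of NaHSO₄: 47.78 × 120.1 = 5739 g.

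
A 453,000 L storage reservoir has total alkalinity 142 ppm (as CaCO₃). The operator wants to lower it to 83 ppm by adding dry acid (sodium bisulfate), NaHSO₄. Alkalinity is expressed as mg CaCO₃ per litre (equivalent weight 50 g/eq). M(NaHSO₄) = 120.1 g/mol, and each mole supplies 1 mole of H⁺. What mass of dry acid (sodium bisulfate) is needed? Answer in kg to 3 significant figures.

64.2 kg

Alkalinity to neutralize: (142 − 83) = 59 mg/L as CaCO₃ × 453,000 L = 26,730 g as CaCO₃.
Equivalents of H⁺ required: 26,730 ÷ 50 g/eq = 534.5 eq = 534.5 mol NaHSO₄.
Mass of NaHSO₄: 534.5 × 120.1 = 64,200 g.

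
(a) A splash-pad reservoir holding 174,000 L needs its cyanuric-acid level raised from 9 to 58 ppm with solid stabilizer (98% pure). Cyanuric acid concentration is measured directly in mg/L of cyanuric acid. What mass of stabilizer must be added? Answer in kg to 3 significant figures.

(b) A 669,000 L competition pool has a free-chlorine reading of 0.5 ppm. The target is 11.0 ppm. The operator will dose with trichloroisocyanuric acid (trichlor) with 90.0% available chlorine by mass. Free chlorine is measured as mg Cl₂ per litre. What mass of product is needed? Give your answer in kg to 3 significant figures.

(a) CYA to add: (58 − 9) = 49 mg/L × 174,000 L = 8526 g cyanuric acid.
(a) At 98% purity: 8526 / 0.98 = 8700 g product.

(b) Chlorine deficit: 11.0 − 0.5 = 10.5 ppm = 10.5 mg/L as Cl₂.
(b) Cl₂ equivalent needed: 10.5 mg/L × 669,000 L = 7,024,000 mg = 7024 g.
(b) Product at 90.0% available chlorine: 7024 / 0.9 = 7805 g.

(a) 8.70 kg; (b) 7.80 kg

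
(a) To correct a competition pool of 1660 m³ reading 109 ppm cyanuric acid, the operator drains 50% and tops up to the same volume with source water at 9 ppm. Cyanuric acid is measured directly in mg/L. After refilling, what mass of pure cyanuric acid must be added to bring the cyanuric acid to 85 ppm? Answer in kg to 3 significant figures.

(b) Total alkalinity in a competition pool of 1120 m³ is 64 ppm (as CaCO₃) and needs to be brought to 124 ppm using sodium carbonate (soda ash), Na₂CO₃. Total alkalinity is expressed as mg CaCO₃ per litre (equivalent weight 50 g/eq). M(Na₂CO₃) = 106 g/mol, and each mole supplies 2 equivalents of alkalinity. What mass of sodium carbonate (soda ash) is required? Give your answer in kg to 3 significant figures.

(a) 43.2 kg; (b) 71.2 kg

(a) Volume: 1660 m³ = 1,660,000 L.
(a) After draining 50% and refilling: 109 × 0.50 + 9 × 0.50 = 59 ppm.
(a) Deficit to target: 85 − 59 = 26 mg/L.
(a) Mass: 26 mg/L × 1,660,000 L = 43,160 g cyanuric acid.

(b) Volume: 1120 m³ = 1,120,000 L.
(b) Alkalinity to add: (124 − 64) = 60 mg/L as CaCO₃ × 1,120,000 L = 67,200 g as CaCO₃.
(b) Equivalents: 67,200 g ÷ 50 g/eq = 1344 eq.
(b) Each mole of Na₂CO₃ supplies 2 eq, so 1344 / 2 = 672 mol.
(b) Mass: 672 mol × 106 g/mol = 71,230 g.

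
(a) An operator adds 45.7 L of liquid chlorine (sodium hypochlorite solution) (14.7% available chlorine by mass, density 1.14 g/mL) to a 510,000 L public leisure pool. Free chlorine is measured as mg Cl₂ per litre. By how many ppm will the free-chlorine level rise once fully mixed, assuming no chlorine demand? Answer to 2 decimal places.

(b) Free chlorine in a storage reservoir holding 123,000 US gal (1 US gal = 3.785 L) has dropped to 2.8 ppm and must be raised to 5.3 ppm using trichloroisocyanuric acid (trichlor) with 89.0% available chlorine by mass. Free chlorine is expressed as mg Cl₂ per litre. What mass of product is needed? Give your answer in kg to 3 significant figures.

(a) Mass of solution: 45.7 L × 1000 mL/L × 1.14 g/mL = 52,100 g.
(a) Available chlorine delivered: 52,100 g × 0.147 = 7658 g as Cl₂.
(a) Concentration rise: 7658 g / 510,000 L = 15.02 mg/L = 15.02 ppm.

(b) Volume: 123,000 US gal × 3.785 L/gal = 465,555 L.
(b) Chlorine deficit: 5.3 − 2.8 = 2.5 ppm = 2.5 mg/L as Cl₂.
(b) Cl₂ equivalent needed: 2.5 mg/L × 465,555 L = 1,164,000 mg = 1164 g.
(b) Product at 89.0% available chlorine: 1164 / 0.89 = 1308 g.

(a) 15.02 ppm; (b) 1.31 kg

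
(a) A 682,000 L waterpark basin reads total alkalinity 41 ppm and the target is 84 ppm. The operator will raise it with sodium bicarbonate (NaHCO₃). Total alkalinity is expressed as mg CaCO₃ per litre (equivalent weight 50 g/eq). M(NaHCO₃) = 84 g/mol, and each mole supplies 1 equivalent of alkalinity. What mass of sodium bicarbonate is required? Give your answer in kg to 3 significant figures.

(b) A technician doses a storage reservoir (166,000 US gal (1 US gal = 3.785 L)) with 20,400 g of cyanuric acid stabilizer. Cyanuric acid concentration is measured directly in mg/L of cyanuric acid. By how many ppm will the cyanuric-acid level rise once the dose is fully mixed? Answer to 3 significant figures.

(a) 49.3 kg; (b) 32.5 ppm

(a) Alkalinity to add: (84 − 41) = 43 mg/L as CaCO₃ × 682,000 L = 29,330 g as CaCO₃.
(a) Equivalents: 29,330 g ÷ 50 g/eq = 586.5 eq.
(a) NaHCO₃ supplies 1 eq per mole → 586.5 mol.
(a) Mass: 586.5 mol × 84 g/mol = 49,270 g.

(b) Volume: 166,000 US gal × 3.785 L/gal = 628,310 L.
(b) Rise: 20,400 g / 628,310 L × 1000 = 32.47 mg/L.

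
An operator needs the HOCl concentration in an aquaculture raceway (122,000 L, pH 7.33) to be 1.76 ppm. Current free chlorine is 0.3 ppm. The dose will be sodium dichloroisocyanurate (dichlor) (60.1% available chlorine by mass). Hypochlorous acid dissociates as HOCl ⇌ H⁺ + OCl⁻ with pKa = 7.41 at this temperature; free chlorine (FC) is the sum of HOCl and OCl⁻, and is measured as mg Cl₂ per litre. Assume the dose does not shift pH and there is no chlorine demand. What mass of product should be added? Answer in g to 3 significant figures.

594 g

[OCl⁻]/[HOCl] = 10^(pH − pKa) = 10^(7.33 − 7.41) = 0.8318; fraction as HOCl = 1/(1 + 0.8318) = 0.5459.
Free chlorine required for 1.76 ppm HOCl: 1.76 / 0.5459 = 3.224 ppm.
FC to add: 3.224 − 0.3 = 2.924 mg/L as Cl₂.
Cl₂ equivalent: 2.924 mg/L × 122,000 L = 356.7 g.
Product at 60.1% available Cl: 356.7 / 0.601 = 593.5 g.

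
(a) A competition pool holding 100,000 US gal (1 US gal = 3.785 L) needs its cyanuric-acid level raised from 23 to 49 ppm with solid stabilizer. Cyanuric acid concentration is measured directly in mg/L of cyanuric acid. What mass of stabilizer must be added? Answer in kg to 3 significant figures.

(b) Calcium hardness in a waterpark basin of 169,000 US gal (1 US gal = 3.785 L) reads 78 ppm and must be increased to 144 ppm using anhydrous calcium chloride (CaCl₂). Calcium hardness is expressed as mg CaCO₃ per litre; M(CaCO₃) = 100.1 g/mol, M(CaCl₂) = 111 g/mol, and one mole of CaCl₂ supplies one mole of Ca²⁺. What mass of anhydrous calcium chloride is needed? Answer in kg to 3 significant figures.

(a) Volume: 100,000 US gal × 3.785 L/gal = 378,500 L.
(a) CYA to add: (49 − 23) = 26 mg/L × 378,500 L = 9841 g cyanuric acid.

(b) Volume: 169,000 US gal × 3.785 L/gal = 639,665 L.
(b) Hardness to add: (144 − 78) = 66 mg/L as CaCO₃ × 639,665 L = 42,220 g as CaCO₃.
(b) Moles of Ca²⁺ (1 mol Ca²⁺ ≡ 1 mol CaCO₃): 42,220 / 100.1 g/mol = 421.8 mol.
(b) Mass of CaCl₂: 421.8 × 111 = 46,820 g.

(a) 9.84 kg; (b) 46.8 kg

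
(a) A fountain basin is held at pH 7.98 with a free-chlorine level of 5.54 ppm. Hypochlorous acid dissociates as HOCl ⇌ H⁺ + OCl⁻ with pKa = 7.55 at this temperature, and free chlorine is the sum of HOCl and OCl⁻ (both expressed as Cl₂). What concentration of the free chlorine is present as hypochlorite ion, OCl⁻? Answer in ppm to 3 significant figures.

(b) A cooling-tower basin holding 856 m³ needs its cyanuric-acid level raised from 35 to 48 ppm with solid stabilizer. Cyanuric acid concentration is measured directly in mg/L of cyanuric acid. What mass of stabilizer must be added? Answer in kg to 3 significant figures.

(a) 4.04 ppm; (b) 11.1 kg

(a) [OCl⁻]/[HOCl] = 10^(pH − pKa) = 10^(7.98 − 7.55) = 10^0.43 = 2.692.
(a) Fraction as HOCl = 1 / (1 + 2.692) = 0.2709.
(a) OCl⁻ = (1 − 0.2709) × 5.54 ppm = 4.039 ppm.

(b) Volume: 856 m³ = 856,000 L.
(b) CYA to add: (48 − 35) = 13 mg/L × 856,000 L = 11,130 g cyanuric acid.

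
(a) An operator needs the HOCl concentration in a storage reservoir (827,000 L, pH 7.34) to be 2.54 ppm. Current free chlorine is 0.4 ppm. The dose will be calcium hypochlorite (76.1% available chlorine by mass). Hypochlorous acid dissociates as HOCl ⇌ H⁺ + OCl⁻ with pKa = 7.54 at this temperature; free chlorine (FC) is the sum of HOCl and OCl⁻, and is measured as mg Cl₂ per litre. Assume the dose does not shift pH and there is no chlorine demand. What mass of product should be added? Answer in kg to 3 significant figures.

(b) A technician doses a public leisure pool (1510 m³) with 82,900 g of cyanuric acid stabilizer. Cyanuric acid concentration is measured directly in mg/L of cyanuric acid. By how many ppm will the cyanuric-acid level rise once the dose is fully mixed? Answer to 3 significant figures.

(a) 4.07 kg; (b) 54.9 ppm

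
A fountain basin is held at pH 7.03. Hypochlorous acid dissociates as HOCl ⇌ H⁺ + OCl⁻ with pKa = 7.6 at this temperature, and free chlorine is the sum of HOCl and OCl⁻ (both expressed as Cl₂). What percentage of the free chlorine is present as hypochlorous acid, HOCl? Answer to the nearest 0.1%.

[OCl⁻]/[HOCl] = 10^(pH − pKa) = 10^(7.03 − 7.6) = 10^-0.57 = 0.2692.
Fraction as HOCl = 1 / (1 + 0.2692) = 0.7879.

78.8%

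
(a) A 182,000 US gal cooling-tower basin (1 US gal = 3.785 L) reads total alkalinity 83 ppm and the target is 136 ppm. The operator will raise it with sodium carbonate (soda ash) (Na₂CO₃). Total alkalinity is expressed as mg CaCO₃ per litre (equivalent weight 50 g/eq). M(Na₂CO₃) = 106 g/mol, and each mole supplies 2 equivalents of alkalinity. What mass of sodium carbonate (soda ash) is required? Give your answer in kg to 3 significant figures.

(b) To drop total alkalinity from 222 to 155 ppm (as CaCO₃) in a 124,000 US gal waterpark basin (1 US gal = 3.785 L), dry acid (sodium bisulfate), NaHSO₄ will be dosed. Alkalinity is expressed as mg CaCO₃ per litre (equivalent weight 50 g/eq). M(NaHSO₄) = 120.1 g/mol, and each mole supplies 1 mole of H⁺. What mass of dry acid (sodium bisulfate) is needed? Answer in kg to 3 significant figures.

(a) 38.7 kg; (b) 75.5 kg

(a) Volume: 182,000 US gal × 3.785 L/gal = 688,870 L.
(a) Alkalinity to add: (136 − 83) = 53 mg/L as CaCO₃ × 688,870 L = 36,510 g as CaCO₃.
(a) Equivalents: 36,510 g ÷ 50 g/eq = 730.2 eq.
(a) Each mole of Na₂CO₃ supplies 2 eq, so 730.2 / 2 = 365.1 mol.
(a) Mass: 365.1 mol × 106 g/mol = 38,700 g.

(b) Volume: 124,000 US gal × 3.785 L/gal = 469,340 L.
(b) Alkalinity to neutralize: (222 − 155) = 67 mg/L as CaCO₃ × 469,340 L = 31,450 g as CaCO₃.
(b) Equivalents of H⁺ required: 31,450 ÷ 50 g/eq = 628.9 eq = 628.9 mol NaHSO₄.
(b) Mass of NaHSO₄: 628.9 × 120.1 = 75,530 g.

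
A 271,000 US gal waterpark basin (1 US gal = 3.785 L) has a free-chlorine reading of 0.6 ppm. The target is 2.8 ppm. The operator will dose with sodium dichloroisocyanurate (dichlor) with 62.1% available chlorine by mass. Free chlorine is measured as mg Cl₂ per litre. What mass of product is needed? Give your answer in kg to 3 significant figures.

Volume: 271,000 US gal × 3.785 L/gal = 1,025,735 L.
Chlorine deficit: 2.8 − 0.6 = 2.2 ppm = 2.2 mg/L as Cl₂.
Cl₂ equivalent needed: 2.2 mg/L × 1,025,735 L = 2,257,000 mg = 2257 g.
Product at 62.1% available chlorine: 2257 / 0.621 = 3634 g.

3.63 kg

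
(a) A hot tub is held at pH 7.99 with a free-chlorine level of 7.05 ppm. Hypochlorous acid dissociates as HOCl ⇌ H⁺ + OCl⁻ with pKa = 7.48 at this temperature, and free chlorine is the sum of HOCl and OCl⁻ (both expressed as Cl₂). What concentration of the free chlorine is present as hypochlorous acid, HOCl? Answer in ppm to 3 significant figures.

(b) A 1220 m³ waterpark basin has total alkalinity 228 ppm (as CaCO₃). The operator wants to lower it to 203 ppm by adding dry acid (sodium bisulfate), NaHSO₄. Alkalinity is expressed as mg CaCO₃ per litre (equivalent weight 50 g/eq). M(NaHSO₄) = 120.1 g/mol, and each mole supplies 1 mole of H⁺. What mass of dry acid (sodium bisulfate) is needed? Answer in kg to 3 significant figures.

(a) 1.66 ppm; (b) 73.3 kg

(a) [OCl⁻]/[HOCl] = 10^(pH − pKa) = 10^(7.99 − 7.48) = 10^0.51 = 3.236.
(a) Fraction as HOCl = 1 / (1 + 3.236) = 0.2361.
(a) HOCl = 0.2361 × 7.05 ppm = 1.664 ppm.

(b) Volume: 1220 m³ = 1,220,000 L.
(b) Alkalinity to neutralize: (228 − 203) = 25 mg/L as CaCO₃ × 1,220,000 L = 30,500 g as CaCO₃.
(b) Equivalents of H⁺ required: 30,500 ÷ 50 g/eq = 610 eq = 610 mol NaHSO₄.
(b) Mass of NaHSO₄: 610 × 120.1 = 73,260 g.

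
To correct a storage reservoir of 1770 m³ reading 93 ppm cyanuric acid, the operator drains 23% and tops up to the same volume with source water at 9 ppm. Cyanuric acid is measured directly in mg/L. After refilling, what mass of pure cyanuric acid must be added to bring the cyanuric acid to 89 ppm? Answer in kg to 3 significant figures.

27.1 kg

Volume: 1770 m³ = 1,770,000 L.
After draining 23% and refilling: 93 × 0.77 + 9 × 0.23 = 73.68 ppm.
Deficit to target: 89 − 73.68 = 15.32 mg/L.
Mass: 15.32 mg/L × 1,770,000 L = 27,120 g cyanuric acid.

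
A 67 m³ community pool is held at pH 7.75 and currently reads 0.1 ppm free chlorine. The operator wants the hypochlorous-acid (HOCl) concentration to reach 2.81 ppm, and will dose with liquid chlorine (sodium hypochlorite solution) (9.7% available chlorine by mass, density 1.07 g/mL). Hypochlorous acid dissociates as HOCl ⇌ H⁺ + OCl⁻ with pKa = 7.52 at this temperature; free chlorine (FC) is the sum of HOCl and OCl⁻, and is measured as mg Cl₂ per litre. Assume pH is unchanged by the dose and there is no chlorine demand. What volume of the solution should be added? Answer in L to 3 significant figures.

4.83 L

Volume: 67 m³ = 67,000 L.
[OCl⁻]/[HOCl] = 10^(pH − pKa) = 10^(7.75 − 7.52) = 1.698; fraction as HOCl = 1/(1 + 1.698) = 0.3706.
Free chlorine required for 2.81 ppm HOCl: 2.81 / 0.3706 = 7.582 ppm.
FC to add: 7.582 − 0.1 = 7.482 mg/L as Cl₂.
Cl₂ equivalent: 7.482 mg/L × 67,000 L = 501.3 g.
Product at 9.7% available Cl: 501.3 / 0.097 = 5168 g.
Volume: 5168 g ÷ 1.07 g/mL = 4830 mL.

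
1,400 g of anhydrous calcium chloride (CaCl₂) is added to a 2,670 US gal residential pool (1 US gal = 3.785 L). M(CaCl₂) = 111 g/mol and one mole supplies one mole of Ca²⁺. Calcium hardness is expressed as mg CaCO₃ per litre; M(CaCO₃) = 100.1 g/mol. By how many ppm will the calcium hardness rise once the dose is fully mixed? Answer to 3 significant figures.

125 ppm

Volume: 2,670 US gal × 3.785 L/gal = 10,106 L.
Moles of Ca²⁺: 1,400 g ÷ 111 g/mol = 12.61 mol.
As CaCO₃: 12.61 mol × 100.1 g/mol = 1263 g.
Rise: 1263 g / 10,106 L × 1000 = 124.9 mg/L.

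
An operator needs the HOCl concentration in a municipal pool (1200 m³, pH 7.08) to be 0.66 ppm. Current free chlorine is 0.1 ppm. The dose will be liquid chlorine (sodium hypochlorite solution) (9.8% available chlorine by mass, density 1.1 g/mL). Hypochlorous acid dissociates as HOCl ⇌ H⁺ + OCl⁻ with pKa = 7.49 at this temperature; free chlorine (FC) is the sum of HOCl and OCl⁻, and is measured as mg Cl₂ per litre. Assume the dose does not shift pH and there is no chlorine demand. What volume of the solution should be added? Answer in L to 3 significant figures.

9.09 L

Volume: 1200 m³ = 1,200,000 L.
[OCl⁻]/[HOCl] = 10^(pH − pKa) = 10^(7.08 − 7.49) = 0.389; fraction as HOCl = 1/(1 + 0.389) = 0.7199.
Free chlorine required for 0.66 ppm HOCl: 0.66 / 0.7199 = 0.9168 ppm.
FC to add: 0.9168 − 0.1 = 0.8168 mg/L as Cl₂.
Cl₂ equivalent: 0.8168 mg/L × 1,200,000 L = 980.1 g.
Product at 9.8% available Cl: 980.1 / 0.098 = 10,000 g.
Volume: 10,000 g ÷ 1.1 g/mL = 9092 mL.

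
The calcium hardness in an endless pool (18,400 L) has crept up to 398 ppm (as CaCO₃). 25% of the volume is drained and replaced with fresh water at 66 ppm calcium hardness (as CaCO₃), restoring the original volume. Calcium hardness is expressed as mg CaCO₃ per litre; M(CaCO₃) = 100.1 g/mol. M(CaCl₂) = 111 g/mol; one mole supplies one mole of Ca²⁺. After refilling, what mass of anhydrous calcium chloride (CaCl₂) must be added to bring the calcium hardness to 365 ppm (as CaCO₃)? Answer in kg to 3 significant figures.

After draining 25% and refilling: 398 × 0.75 + 66 × 0.25 = 315 ppm.
Deficit to target: 365 − 315 = 50 mg/L.
As CaCO₃: 50 mg/L × 18,400 L = 920 g; ÷ 100.1 = 9.191 mol Ca²⁺.
Mass: 9.191 × 111 = 1020 g.

1.02 kg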